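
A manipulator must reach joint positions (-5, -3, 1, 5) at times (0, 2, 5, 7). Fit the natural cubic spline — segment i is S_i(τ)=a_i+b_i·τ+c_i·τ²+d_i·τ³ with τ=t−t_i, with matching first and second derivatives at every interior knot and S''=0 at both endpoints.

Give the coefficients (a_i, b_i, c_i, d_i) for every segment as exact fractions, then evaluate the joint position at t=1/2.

  seg 0: a=-5 b=265/273 c=0 d=2/273
  seg 1: a=-3 b=289/273 c=4/91 d=1/63
  seg 2: a=1 b=478/273 c=17/91 d=-17/546
S(1/2) = -1643/364

Δ: Δ0=1, Δ1=4/3, Δ2=2
row 1: diag=10, rhs=2; c'=3/10, d'=1/5
row 2: denom=10−3·3/10=91/10; d'=(4−3·1/5)/(91/10)=34/91
back: M2=34/91
back: M1=1/5−3/10·34/91=8/91
M: M0=0, M1=8/91, M2=34/91, M3=0
seg 0: a=-5, c=M0/2=0, d=(M1−M0)/(6·2)=2/273, b=Δ0−h0·(2M0+M1)/6=265/273
seg 1: a=-3, c=M1/2=4/91, d=(M2−M1)/(6·3)=1/63, b=Δ1−h1·(2M1+M2)/6=289/273
seg 2: a=1, c=M2/2=17/91, d=(M3−M2)/(6·2)=-17/546, b=Δ2−h2·(2M2+M3)/6=478/273
t_q=1/2 → seg 0, τ=1/2; S=-5+265/273·τ+0·τ²+2/273·τ³=-1643/364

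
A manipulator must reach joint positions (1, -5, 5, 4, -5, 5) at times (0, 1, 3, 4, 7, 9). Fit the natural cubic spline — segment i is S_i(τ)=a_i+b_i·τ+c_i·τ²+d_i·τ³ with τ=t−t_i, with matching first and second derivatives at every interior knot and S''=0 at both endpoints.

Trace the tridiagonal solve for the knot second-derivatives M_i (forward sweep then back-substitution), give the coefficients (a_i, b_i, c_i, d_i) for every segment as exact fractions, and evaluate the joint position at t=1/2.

  seg 0: a=1 b=-4653/553 c=0 d=1335/553
  seg 1: a=-5 b=-648/553 c=4005/553 d=-4597/2212
  seg 2: a=5 b=1581/553 c=-5781/1106 d=1513/1106
  seg 3: a=4 b=-3861/1106 c=-621/553 d=1423/3318
  seg 4: a=-5 b=747/553 c=3027/1106 d=-1009/2212
S(1/2) = -12853/4424

Δ: Δ0=-6, Δ1=5, Δ2=-1, Δ3=-3, Δ4=5
row 1: diag=6, rhs=66; c'=1/3, d'=11
row 2: denom=6−2·1/3=16/3; d'=(-36−2·11)/(16/3)=-87/8
row 3: denom=8−1·3/16=125/16; d'=(-12−1·-87/8)/(125/16)=-18/125
row 4: denom=10−3·48/125=1106/125; d'=(48−3·-18/125)/(1106/125)=3027/553
back: M4=3027/553
back: M3=-18/125−48/125·3027/553=-1242/553
back: M2=-87/8−3/16·-1242/553=-5781/553
back: M1=11−1/3·-5781/553=8010/553
M: M0=0, M1=8010/553, M2=-5781/553, M3=-1242/553, M4=3027/553, M5=0
seg 0: a=1, c=M0/2=0, d=(M1−M0)/(6·1)=1335/553, b=Δ0−h0·(2M0+M1)/6=-4653/553
seg 1: a=-5, c=M1/2=4005/553, d=(M2−M1)/(6·2)=-4597/2212, b=Δ1−h1·(2M1+M2)/6=-648/553
seg 2: a=5, c=M2/2=-5781/1106, d=(M3−M2)/(6·1)=1513/1106, b=Δ2−h2·(2M2+M3)/6=1581/553
seg 3: a=4, c=M3/2=-621/553, d=(M4−M3)/(6·3)=1423/3318, b=Δ3−h3·(2M3+M4)/6=-3861/1106
seg 4: a=-5, c=M4/2=3027/1106, d=(M5−M4)/(6·2)=-1009/2212, b=Δ4−h4·(2M4+M5)/6=747/553
t_q=1/2 → seg 0, τ=1/2; S=1+-4653/553·τ+0·τ²+1335/553·τ³=-12853/4424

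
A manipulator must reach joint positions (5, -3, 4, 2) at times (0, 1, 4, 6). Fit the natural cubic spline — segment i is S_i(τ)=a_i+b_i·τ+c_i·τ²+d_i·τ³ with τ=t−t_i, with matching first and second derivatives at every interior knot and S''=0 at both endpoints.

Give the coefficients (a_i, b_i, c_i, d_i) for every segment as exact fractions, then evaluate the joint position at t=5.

Δ: Δ0=-8, Δ1=7/3, Δ2=-1
row 1: diag=8, rhs=62; c'=3/8, d'=31/4
row 2: denom=10−3·3/8=71/8; d'=(-20−3·31/4)/(71/8)=-346/71
back: M2=-346/71
back: M1=31/4−3/8·-346/71=680/71
M: M0=0, M1=680/71, M2=-346/71, M3=0
seg 0: a=5, c=M0/2=0, d=(M1−M0)/(6·1)=340/213, b=Δ0−h0·(2M0+M1)/6=-2044/213
seg 1: a=-3, c=M1/2=340/71, d=(M2−M1)/(6·3)=-57/71, b=Δ1−h1·(2M1+M2)/6=-1024/213
seg 2: a=4, c=M2/2=-173/71, d=(M3−M2)/(6·2)=173/426, b=Δ2−h2·(2M2+M3)/6=479/213
t_q=5 → seg 2, τ=1; S=4+479/213·τ+-173/71·τ²+173/426·τ³=599/142

  seg 0: a=5 b=-2044/213 c=0 d=340/213
  seg 1: a=-3 b=-1024/213 c=340/71 d=-57/71
  seg 2: a=4 b=479/213 c=-173/71 d=173/426
S(5) = 599/142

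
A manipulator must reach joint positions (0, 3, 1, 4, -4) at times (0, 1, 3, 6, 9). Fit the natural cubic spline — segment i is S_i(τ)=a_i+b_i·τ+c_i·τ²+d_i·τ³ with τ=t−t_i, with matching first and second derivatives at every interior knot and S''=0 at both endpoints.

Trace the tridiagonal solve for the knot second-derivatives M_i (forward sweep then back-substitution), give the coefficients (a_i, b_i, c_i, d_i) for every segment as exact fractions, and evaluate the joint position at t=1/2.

Δ: Δ0=3, Δ1=-1, Δ2=1, Δ3=-8/3
row 1: diag=6, rhs=-24; c'=1/3, d'=-4
row 2: denom=10−2·1/3=28/3; d'=(12−2·-4)/(28/3)=15/7
row 3: denom=12−3·9/28=309/28; d'=(-22−3·15/7)/(309/28)=-796/309
back: M3=-796/309
back: M2=15/7−9/28·-796/309=306/103
back: M1=-4−1/3·306/103=-514/103
M: M0=0, M1=-514/103, M2=306/103, M3=-796/309, M4=0
seg 0: a=0, c=M0/2=0, d=(M1−M0)/(6·1)=-257/309, b=Δ0−h0·(2M0+M1)/6=1184/309
seg 1: a=3, c=M1/2=-257/103, d=(M2−M1)/(6·2)=205/309, b=Δ1−h1·(2M1+M2)/6=413/309
seg 2: a=1, c=M2/2=153/103, d=(M3−M2)/(6·3)=-857/2781, b=Δ2−h2·(2M2+M3)/6=-211/309
seg 3: a=4, c=M3/2=-398/309, d=(M4−M3)/(6·3)=398/2781, b=Δ3−h3·(2M3+M4)/6=-28/309
t_q=1/2 → seg 0, τ=1/2; S=0+1184/309·τ+0·τ²+-257/309·τ³=1493/824

  seg 0: a=0 b=1184/309 c=0 d=-257/309
  seg 1: a=3 b=413/309 c=-257/103 d=205/309
  seg 2: a=1 b=-211/309 c=153/103 d=-857/2781
  seg 3: a=4 b=-28/309 c=-398/309 d=398/2781
S(1/2) = 1493/824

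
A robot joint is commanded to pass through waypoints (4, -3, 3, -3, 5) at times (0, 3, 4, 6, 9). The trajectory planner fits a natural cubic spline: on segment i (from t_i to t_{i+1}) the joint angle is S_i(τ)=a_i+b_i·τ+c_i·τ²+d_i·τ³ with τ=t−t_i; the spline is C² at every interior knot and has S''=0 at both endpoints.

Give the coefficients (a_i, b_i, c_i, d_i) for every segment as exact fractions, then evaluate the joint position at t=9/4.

Δ: Δ0=-7/3, Δ1=6, Δ2=-3, Δ3=8/3
row 1: diag=8, rhs=50; c'=1/8, d'=25/4
row 2: denom=6−1·1/8=47/8; d'=(-54−1·25/4)/(47/8)=-482/47
row 3: denom=10−2·16/47=438/47; d'=(34−2·-482/47)/(438/47)=427/73
back: M3=427/73
back: M2=-482/47−16/47·427/73=-894/73
back: M1=25/4−1/8·-894/73=568/73
M: M0=0, M1=568/73, M2=-894/73, M3=427/73, M4=0
seg 0: a=4, c=M0/2=0, d=(M1−M0)/(6·3)=284/657, b=Δ0−h0·(2M0+M1)/6=-1363/219
seg 1: a=-3, c=M1/2=284/73, d=(M2−M1)/(6·1)=-731/219, b=Δ1−h1·(2M1+M2)/6=1193/219
seg 2: a=3, c=M2/2=-447/73, d=(M3−M2)/(6·2)=1321/876, b=Δ2−h2·(2M2+M3)/6=704/219
seg 3: a=-3, c=M3/2=427/146, d=(M4−M3)/(6·3)=-427/1314, b=Δ3−h3·(2M3+M4)/6=-697/219
t_q=9/4 → seg 0, τ=9/4; S=4+-1363/219·τ+0·τ²+284/657·τ³=-5933/1168

  seg 0: a=4 b=-1363/219 c=0 d=284/657
  seg 1: a=-3 b=1193/219 c=284/73 d=-731/219
  seg 2: a=3 b=704/219 c=-447/73 d=1321/876
  seg 3: a=-3 b=-697/219 c=427/146 d=-427/1314
S(9/4) = -5933/1168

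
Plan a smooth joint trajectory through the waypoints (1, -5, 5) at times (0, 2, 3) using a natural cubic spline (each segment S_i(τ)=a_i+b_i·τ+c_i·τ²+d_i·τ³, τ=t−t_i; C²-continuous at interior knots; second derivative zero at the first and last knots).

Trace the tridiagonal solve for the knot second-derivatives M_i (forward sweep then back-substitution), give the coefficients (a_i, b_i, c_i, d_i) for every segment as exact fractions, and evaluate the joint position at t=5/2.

Δ: Δ0=-3, Δ1=10
row 1: diag=6, rhs=78; c'=1/6, d'=13
back: M1=13
M: M0=0, M1=13, M2=0
seg 0: a=1, c=M0/2=0, d=(M1−M0)/(6·2)=13/12, b=Δ0−h0·(2M0+M1)/6=-22/3
seg 1: a=-5, c=M1/2=13/2, d=(M2−M1)/(6·1)=-13/6, b=Δ1−h1·(2M1+M2)/6=17/3
t_q=5/2 → seg 1, τ=1/2; S=-5+17/3·τ+13/2·τ²+-13/6·τ³=-13/16

  seg 0: a=1 b=-22/3 c=0 d=13/12
  seg 1: a=-5 b=17/3 c=13/2 d=-13/6
S(5/2) = -13/16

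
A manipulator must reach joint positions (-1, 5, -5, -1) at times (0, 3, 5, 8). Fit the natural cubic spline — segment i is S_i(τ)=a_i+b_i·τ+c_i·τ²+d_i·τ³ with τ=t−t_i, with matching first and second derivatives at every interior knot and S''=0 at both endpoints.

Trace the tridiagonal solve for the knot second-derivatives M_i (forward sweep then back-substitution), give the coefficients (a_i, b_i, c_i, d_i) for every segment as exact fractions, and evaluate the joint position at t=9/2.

  seg 0: a=-1 b=55/12 c=0 d=-31/108
  seg 1: a=5 b=-19/6 c=-31/12 d=5/6
  seg 2: a=-5 b=-7/2 c=29/12 d=-29/108
S(9/2) = -11/4

Δ: Δ0=2, Δ1=-5, Δ2=4/3
row 1: diag=10, rhs=-42; c'=1/5, d'=-21/5
row 2: denom=10−2·1/5=48/5; d'=(38−2·-21/5)/(48/5)=29/6
back: M2=29/6
back: M1=-21/5−1/5·29/6=-31/6
M: M0=0, M1=-31/6, M2=29/6, M3=0
seg 0: a=-1, c=M0/2=0, d=(M1−M0)/(6·3)=-31/108, b=Δ0−h0·(2M0+M1)/6=55/12
seg 1: a=5, c=M1/2=-31/12, d=(M2−M1)/(6·2)=5/6, b=Δ1−h1·(2M1+M2)/6=-19/6
seg 2: a=-5, c=M2/2=29/12, d=(M3−M2)/(6·3)=-29/108, b=Δ2−h2·(2M2+M3)/6=-7/2
t_q=9/2 → seg 1, τ=3/2; S=5+-19/6·τ+-31/12·τ²+5/6·τ³=-11/4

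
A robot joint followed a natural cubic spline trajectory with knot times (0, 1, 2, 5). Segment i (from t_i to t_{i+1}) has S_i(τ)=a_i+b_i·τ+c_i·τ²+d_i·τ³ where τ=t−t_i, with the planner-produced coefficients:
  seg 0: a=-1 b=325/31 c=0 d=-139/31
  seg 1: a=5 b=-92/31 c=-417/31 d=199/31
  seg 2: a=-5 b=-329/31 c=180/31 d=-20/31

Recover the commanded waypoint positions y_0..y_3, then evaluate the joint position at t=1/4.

y_0=-1 y_1=5 y_2=-5 y_3=-2
S(1/4) = 3077/1984

y_0 = S_0(0) = a_0 = -1
y_1 = S_1(0) = a_1 = 5
y_2 = S_2(0) = a_2 = -5
y_3 = S_2(3) = -2
t_q=1/4 is in segment 0 (τ=1/4); S_0(τ)=3077/1984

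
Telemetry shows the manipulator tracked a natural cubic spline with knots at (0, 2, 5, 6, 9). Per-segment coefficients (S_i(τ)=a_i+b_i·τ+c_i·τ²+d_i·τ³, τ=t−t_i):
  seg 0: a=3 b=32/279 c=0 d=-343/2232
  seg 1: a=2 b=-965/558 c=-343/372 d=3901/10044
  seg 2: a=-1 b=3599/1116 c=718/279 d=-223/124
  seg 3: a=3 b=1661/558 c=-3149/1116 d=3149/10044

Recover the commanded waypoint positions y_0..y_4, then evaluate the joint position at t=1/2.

y_0 = S_0(0) = a_0 = 3
y_1 = S_1(0) = a_1 = 2
y_2 = S_2(0) = a_2 = -1
y_3 = S_3(0) = a_3 = 3
y_4 = S_3(3) = -5
t_q=1/2 is in segment 0 (τ=1/2); S_0(τ)=18083/5952

y_0=3 y_1=2 y_2=-1 y_3=3 y_4=-5
S(1/2) = 18083/5952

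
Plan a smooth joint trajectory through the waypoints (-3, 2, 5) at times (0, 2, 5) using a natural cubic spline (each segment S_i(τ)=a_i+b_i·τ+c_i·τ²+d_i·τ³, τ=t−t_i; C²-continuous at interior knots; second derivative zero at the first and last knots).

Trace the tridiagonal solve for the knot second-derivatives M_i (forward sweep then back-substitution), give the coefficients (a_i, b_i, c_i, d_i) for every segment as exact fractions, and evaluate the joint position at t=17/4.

  seg 0: a=-3 b=14/5 c=0 d=-3/40
  seg 1: a=2 b=19/10 c=-9/20 d=1/20
S(17/4) = 1169/256

Δ: Δ0=5/2, Δ1=1
row 1: diag=10, rhs=-9; c'=3/10, d'=-9/10
back: M1=-9/10
M: M0=0, M1=-9/10, M2=0
seg 0: a=-3, c=M0/2=0, d=(M1−M0)/(6·2)=-3/40, b=Δ0−h0·(2M0+M1)/6=14/5
seg 1: a=2, c=M1/2=-9/20, d=(M2−M1)/(6·3)=1/20, b=Δ1−h1·(2M1+M2)/6=19/10
t_q=17/4 → seg 1, τ=9/4; S=2+19/10·τ+-9/20·τ²+1/20·τ³=1169/256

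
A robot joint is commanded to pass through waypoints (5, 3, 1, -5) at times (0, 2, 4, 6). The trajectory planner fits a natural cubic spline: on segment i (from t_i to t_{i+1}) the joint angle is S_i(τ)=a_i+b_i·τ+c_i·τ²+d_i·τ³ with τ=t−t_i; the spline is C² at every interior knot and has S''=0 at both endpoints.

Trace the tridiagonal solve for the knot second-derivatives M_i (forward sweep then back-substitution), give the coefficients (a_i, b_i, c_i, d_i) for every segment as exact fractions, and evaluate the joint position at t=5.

  seg 0: a=5 b=-17/15 c=0 d=1/30
  seg 1: a=3 b=-11/15 c=1/5 d=-1/6
  seg 2: a=1 b=-29/15 c=-4/5 d=2/15
S(5) = -8/5

Δ: Δ0=-1, Δ1=-1, Δ2=-3
row 1: diag=8, rhs=0; c'=1/4, d'=0
row 2: denom=8−2·1/4=15/2; d'=(-12−2·0)/(15/2)=-8/5
back: M2=-8/5
back: M1=0−1/4·-8/5=2/5
M: M0=0, M1=2/5, M2=-8/5, M3=0
seg 0: a=5, c=M0/2=0, d=(M1−M0)/(6·2)=1/30, b=Δ0−h0·(2M0+M1)/6=-17/15
seg 1: a=3, c=M1/2=1/5, d=(M2−M1)/(6·2)=-1/6, b=Δ1−h1·(2M1+M2)/6=-11/15
seg 2: a=1, c=M2/2=-4/5, d=(M3−M2)/(6·2)=2/15, b=Δ2−h2·(2M2+M3)/6=-29/15
t_q=5 → seg 2, τ=1; S=1+-29/15·τ+-4/5·τ²+2/15·τ³=-8/5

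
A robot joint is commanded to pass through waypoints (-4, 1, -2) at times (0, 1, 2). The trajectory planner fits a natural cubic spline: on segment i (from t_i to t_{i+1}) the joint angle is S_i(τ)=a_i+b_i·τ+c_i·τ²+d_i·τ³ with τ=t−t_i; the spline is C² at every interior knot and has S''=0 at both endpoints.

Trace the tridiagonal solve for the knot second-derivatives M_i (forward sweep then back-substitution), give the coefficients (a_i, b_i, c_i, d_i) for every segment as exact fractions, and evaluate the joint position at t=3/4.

  seg 0: a=-4 b=7 c=0 d=-2
  seg 1: a=1 b=1 c=-6 d=2
S(3/4) = 13/32

Δ: Δ0=5, Δ1=-3
row 1: diag=4, rhs=-48; c'=1/4, d'=-12
back: M1=-12
M: M0=0, M1=-12, M2=0
seg 0: a=-4, c=M0/2=0, d=(M1−M0)/(6·1)=-2, b=Δ0−h0·(2M0+M1)/6=7
seg 1: a=1, c=M1/2=-6, d=(M2−M1)/(6·1)=2, b=Δ1−h1·(2M1+M2)/6=1
t_q=3/4 → seg 0, τ=3/4; S=-4+7·τ+0·τ²+-2·τ³=13/32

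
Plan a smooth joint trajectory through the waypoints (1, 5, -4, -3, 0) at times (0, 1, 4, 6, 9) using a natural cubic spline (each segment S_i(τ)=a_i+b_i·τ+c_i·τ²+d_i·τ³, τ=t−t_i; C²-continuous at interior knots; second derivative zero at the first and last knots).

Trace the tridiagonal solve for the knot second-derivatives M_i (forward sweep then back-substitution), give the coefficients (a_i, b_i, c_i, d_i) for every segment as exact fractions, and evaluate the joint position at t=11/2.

Δ: Δ0=4, Δ1=-3, Δ2=1/2, Δ3=1
row 1: diag=8, rhs=-42; c'=3/8, d'=-21/4
row 2: denom=10−3·3/8=71/8; d'=(21−3·-21/4)/(71/8)=294/71
row 3: denom=10−2·16/71=678/71; d'=(3−2·294/71)/(678/71)=-125/226
back: M3=-125/226
back: M2=294/71−16/71·-125/226=482/113
back: M1=-21/4−3/8·482/113=-774/113
M: M0=0, M1=-774/113, M2=482/113, M3=-125/226, M4=0
seg 0: a=1, c=M0/2=0, d=(M1−M0)/(6·1)=-129/113, b=Δ0−h0·(2M0+M1)/6=581/113
seg 1: a=5, c=M1/2=-387/113, d=(M2−M1)/(6·3)=628/1017, b=Δ1−h1·(2M1+M2)/6=194/113
seg 2: a=-4, c=M2/2=241/113, d=(M3−M2)/(6·2)=-363/904, b=Δ2−h2·(2M2+M3)/6=-244/113
seg 3: a=-3, c=M3/2=-125/452, d=(M4−M3)/(6·3)=125/4068, b=Δ3−h3·(2M3+M4)/6=351/226
t_q=11/2 → seg 2, τ=3/2; S=-4+-244/113·τ+241/113·τ²+-363/904·τ³=-27449/7232

  seg 0: a=1 b=581/113 c=0 d=-129/113
  seg 1: a=5 b=194/113 c=-387/113 d=628/1017
  seg 2: a=-4 b=-244/113 c=241/113 d=-363/904
  seg 3: a=-3 b=351/226 c=-125/452 d=125/4068
S(11/2) = -27449/7232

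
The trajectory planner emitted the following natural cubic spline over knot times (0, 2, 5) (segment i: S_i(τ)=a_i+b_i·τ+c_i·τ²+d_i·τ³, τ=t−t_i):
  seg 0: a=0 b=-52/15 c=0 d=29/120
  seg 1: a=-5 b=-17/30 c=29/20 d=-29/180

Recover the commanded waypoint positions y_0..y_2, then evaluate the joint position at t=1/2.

y_0 = S_0(0) = a_0 = 0
y_1 = S_1(0) = a_1 = -5
y_2 = S_1(3) = 2
t_q=1/2 is in segment 0 (τ=1/2); S_0(τ)=-109/64

y_0=0 y_1=-5 y_2=2
S(1/2) = -109/64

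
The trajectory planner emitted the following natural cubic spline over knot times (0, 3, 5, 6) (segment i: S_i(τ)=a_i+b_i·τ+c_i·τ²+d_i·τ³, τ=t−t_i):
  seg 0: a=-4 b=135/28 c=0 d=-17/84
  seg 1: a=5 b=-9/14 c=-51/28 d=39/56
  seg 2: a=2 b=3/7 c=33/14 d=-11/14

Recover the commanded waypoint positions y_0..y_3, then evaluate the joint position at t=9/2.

y_0 = S_0(0) = a_0 = -4
y_1 = S_1(0) = a_1 = 5
y_2 = S_2(0) = a_2 = 2
y_3 = S_2(1) = 4
t_q=9/2 is in segment 1 (τ=3/2); S_1(τ)=1025/448

y_0=-4 y_1=5 y_2=2 y_3=4
S(9/2) = 1025/448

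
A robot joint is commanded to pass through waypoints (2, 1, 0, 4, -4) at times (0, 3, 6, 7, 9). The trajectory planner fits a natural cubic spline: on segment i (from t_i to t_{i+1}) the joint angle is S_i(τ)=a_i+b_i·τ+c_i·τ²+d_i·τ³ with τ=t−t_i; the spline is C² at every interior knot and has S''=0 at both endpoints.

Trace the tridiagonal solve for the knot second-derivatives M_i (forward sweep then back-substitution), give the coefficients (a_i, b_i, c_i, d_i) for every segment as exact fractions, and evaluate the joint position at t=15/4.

Δ: Δ0=-1/3, Δ1=-1/3, Δ2=4, Δ3=-4
row 1: diag=12, rhs=0; c'=1/4, d'=0
row 2: denom=8−3·1/4=29/4; d'=(26−3·0)/(29/4)=104/29
row 3: denom=6−1·4/29=170/29; d'=(-48−1·104/29)/(170/29)=-44/5
back: M3=-44/5
back: M2=104/29−4/29·-44/5=24/5
back: M1=0−1/4·24/5=-6/5
M: M0=0, M1=-6/5, M2=24/5, M3=-44/5, M4=0
seg 0: a=2, c=M0/2=0, d=(M1−M0)/(6·3)=-1/15, b=Δ0−h0·(2M0+M1)/6=4/15
seg 1: a=1, c=M1/2=-3/5, d=(M2−M1)/(6·3)=1/3, b=Δ1−h1·(2M1+M2)/6=-23/15
seg 2: a=0, c=M2/2=12/5, d=(M3−M2)/(6·1)=-34/15, b=Δ2−h2·(2M2+M3)/6=58/15
seg 3: a=4, c=M3/2=-22/5, d=(M4−M3)/(6·2)=11/15, b=Δ3−h3·(2M3+M4)/6=28/15
t_q=15/4 → seg 1, τ=3/4; S=1+-23/15·τ+-3/5·τ²+1/3·τ³=-111/320

  seg 0: a=2 b=4/15 c=0 d=-1/15
  seg 1: a=1 b=-23/15 c=-3/5 d=1/3
  seg 2: a=0 b=58/15 c=12/5 d=-34/15
  seg 3: a=4 b=28/15 c=-22/5 d=11/15
S(15/4) = -111/320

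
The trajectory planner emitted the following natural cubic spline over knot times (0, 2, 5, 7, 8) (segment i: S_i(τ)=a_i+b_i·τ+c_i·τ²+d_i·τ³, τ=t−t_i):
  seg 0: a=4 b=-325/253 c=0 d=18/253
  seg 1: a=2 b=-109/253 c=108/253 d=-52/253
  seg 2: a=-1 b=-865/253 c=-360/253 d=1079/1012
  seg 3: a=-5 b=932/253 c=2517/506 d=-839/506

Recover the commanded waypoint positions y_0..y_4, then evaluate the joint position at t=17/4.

y_0=4 y_1=2 y_2=-1 y_3=-5 y_4=2
S(17/4) = 313/368

y_0 = S_0(0) = a_0 = 4
y_1 = S_1(0) = a_1 = 2
y_2 = S_2(0) = a_2 = -1
y_3 = S_3(0) = a_3 = -5
y_4 = S_3(1) = 2
t_q=17/4 is in segment 1 (τ=9/4); S_1(τ)=313/368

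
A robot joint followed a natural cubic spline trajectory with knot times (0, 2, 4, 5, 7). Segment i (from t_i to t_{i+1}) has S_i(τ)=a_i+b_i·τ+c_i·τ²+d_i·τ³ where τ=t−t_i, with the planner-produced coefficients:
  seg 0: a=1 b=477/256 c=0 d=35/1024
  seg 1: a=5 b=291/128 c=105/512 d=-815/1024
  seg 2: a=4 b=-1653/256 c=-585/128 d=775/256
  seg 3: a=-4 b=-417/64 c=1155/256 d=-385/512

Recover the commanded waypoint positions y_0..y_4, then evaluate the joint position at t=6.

y_0 = S_0(0) = a_0 = 1
y_1 = S_1(0) = a_1 = 5
y_2 = S_2(0) = a_2 = 4
y_3 = S_3(0) = a_3 = -4
y_4 = S_3(2) = -5
t_q=6 is in segment 3 (τ=1); S_3(τ)=-3459/512

y_0=1 y_1=5 y_2=4 y_3=-4 y_4=-5
S(6) = -3459/512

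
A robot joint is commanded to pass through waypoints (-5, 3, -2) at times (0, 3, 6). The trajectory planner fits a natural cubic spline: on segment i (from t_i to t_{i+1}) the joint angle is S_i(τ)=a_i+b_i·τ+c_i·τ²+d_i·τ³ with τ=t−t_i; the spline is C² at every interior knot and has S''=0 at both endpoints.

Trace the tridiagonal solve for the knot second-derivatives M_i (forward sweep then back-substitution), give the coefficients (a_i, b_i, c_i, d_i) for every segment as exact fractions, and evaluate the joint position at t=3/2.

Δ: Δ0=8/3, Δ1=-5/3
row 1: diag=12, rhs=-26; c'=1/4, d'=-13/6
back: M1=-13/6
M: M0=0, M1=-13/6, M2=0
seg 0: a=-5, c=M0/2=0, d=(M1−M0)/(6·3)=-13/108, b=Δ0−h0·(2M0+M1)/6=15/4
seg 1: a=3, c=M1/2=-13/12, d=(M2−M1)/(6·3)=13/108, b=Δ1−h1·(2M1+M2)/6=1/2
t_q=3/2 → seg 0, τ=3/2; S=-5+15/4·τ+0·τ²+-13/108·τ³=7/32

  seg 0: a=-5 b=15/4 c=0 d=-13/108
  seg 1: a=3 b=1/2 c=-13/12 d=13/108
S(3/2) = 7/32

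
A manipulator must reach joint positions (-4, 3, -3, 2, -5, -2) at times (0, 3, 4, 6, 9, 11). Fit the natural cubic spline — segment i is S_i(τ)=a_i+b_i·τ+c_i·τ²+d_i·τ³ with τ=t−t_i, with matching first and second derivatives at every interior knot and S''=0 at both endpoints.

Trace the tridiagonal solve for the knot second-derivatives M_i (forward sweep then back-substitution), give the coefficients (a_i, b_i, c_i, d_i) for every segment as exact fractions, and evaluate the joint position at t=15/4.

  seg 0: a=-4 b=16375/2638 c=0 d=-30659/71226
  seg 1: a=3 b=-7142/1319 c=-30659/7914 d=26027/7914
  seg 2: a=-3 b=-26089/7914 c=23711/3957 d=-24485/15828
  seg 3: a=2 b=5563/2638 c=-26033/7914 d=21472/35613
  seg 4: a=-5 b=-3559/2638 c=5637/2638 d=-1879/5276
S(15/4) = -312801/168832

Δ: Δ0=7/3, Δ1=-6, Δ2=5/2, Δ3=-7/3, Δ4=3/2
row 1: diag=8, rhs=-50; c'=1/8, d'=-25/4
row 2: denom=6−1·1/8=47/8; d'=(51−1·-25/4)/(47/8)=458/47
row 3: denom=10−2·16/47=438/47; d'=(-29−2·458/47)/(438/47)=-2279/438
row 4: denom=10−3·47/146=1319/146; d'=(23−3·-2279/438)/(1319/146)=5637/1319
back: M4=5637/1319
back: M3=-2279/438−47/146·5637/1319=-26033/3957
back: M2=458/47−16/47·-26033/3957=47422/3957
back: M1=-25/4−1/8·47422/3957=-30659/3957
M: M0=0, M1=-30659/3957, M2=47422/3957, M3=-26033/3957, M4=5637/1319, M5=0
seg 0: a=-4, c=M0/2=0, d=(M1−M0)/(6·3)=-30659/71226, b=Δ0−h0·(2M0+M1)/6=16375/2638
seg 1: a=3, c=M1/2=-30659/7914, d=(M2−M1)/(6·1)=26027/7914, b=Δ1−h1·(2M1+M2)/6=-7142/1319
seg 2: a=-3, c=M2/2=23711/3957, d=(M3−M2)/(6·2)=-24485/15828, b=Δ2−h2·(2M2+M3)/6=-26089/7914
seg 3: a=2, c=M3/2=-26033/7914, d=(M4−M3)/(6·3)=21472/35613, b=Δ3−h3·(2M3+M4)/6=5563/2638
seg 4: a=-5, c=M4/2=5637/2638, d=(M5−M4)/(6·2)=-1879/5276, b=Δ4−h4·(2M4+M5)/6=-3559/2638
t_q=15/4 → seg 1, τ=3/4; S=3+-7142/1319·τ+-30659/7914·τ²+26027/7914·τ³=-312801/168832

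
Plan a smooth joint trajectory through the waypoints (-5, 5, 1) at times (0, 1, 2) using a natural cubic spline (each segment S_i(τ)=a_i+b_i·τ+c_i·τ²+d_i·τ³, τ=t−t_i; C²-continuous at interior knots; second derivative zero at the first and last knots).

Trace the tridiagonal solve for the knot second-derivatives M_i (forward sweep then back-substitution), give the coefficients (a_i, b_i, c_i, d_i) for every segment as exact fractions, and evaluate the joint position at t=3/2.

Δ: Δ0=10, Δ1=-4
row 1: diag=4, rhs=-84; c'=1/4, d'=-21
back: M1=-21
M: M0=0, M1=-21, M2=0
seg 0: a=-5, c=M0/2=0, d=(M1−M0)/(6·1)=-7/2, b=Δ0−h0·(2M0+M1)/6=27/2
seg 1: a=5, c=M1/2=-21/2, d=(M2−M1)/(6·1)=7/2, b=Δ1−h1·(2M1+M2)/6=3
t_q=3/2 → seg 1, τ=1/2; S=5+3·τ+-21/2·τ²+7/2·τ³=69/16

  seg 0: a=-5 b=27/2 c=0 d=-7/2
  seg 1: a=5 b=3 c=-21/2 d=7/2
S(3/2) = 69/16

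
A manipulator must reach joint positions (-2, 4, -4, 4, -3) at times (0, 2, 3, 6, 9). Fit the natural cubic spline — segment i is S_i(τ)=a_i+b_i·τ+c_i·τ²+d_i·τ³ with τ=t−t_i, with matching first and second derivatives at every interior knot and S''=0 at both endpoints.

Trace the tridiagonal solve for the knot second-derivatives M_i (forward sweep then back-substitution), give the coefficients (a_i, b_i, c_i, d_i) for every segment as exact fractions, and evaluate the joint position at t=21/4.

Δ: Δ0=3, Δ1=-8, Δ2=8/3, Δ3=-7/3
row 1: diag=6, rhs=-66; c'=1/6, d'=-11
row 2: denom=8−1·1/6=47/6; d'=(64−1·-11)/(47/6)=450/47
row 3: denom=12−3·18/47=510/47; d'=(-30−3·450/47)/(510/47)=-92/17
back: M3=-92/17
back: M2=450/47−18/47·-92/17=198/17
back: M1=-11−1/6·198/17=-220/17
M: M0=0, M1=-220/17, M2=198/17, M3=-92/17, M4=0
seg 0: a=-2, c=M0/2=0, d=(M1−M0)/(6·2)=-55/51, b=Δ0−h0·(2M0+M1)/6=373/51
seg 1: a=4, c=M1/2=-110/17, d=(M2−M1)/(6·1)=209/51, b=Δ1−h1·(2M1+M2)/6=-287/51
seg 2: a=-4, c=M2/2=99/17, d=(M3−M2)/(6·3)=-145/153, b=Δ2−h2·(2M2+M3)/6=-320/51
seg 3: a=4, c=M3/2=-46/17, d=(M4−M3)/(6·3)=46/153, b=Δ3−h3·(2M3+M4)/6=157/51
t_q=21/4 → seg 2, τ=9/4; S=-4+-320/51·τ+99/17·τ²+-145/153·τ³=619/1088

  seg 0: a=-2 b=373/51 c=0 d=-55/51
  seg 1: a=4 b=-287/51 c=-110/17 d=209/51
  seg 2: a=-4 b=-320/51 c=99/17 d=-145/153
  seg 3: a=4 b=157/51 c=-46/17 d=46/153
S(21/4) = 619/1088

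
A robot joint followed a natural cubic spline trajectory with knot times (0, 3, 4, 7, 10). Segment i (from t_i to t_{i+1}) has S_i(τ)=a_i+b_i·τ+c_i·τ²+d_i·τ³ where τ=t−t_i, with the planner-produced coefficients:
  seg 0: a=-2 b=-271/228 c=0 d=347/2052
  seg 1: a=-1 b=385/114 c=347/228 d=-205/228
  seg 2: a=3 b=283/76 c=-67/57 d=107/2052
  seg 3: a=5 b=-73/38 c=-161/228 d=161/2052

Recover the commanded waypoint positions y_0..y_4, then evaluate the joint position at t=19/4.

y_0=-2 y_1=-1 y_2=3 y_3=5 y_4=-5
S(19/4) = 25067/4864

y_0 = S_0(0) = a_0 = -2
y_1 = S_1(0) = a_1 = -1
y_2 = S_2(0) = a_2 = 3
y_3 = S_3(0) = a_3 = 5
y_4 = S_3(3) = -5
t_q=19/4 is in segment 2 (τ=3/4); S_2(τ)=25067/4864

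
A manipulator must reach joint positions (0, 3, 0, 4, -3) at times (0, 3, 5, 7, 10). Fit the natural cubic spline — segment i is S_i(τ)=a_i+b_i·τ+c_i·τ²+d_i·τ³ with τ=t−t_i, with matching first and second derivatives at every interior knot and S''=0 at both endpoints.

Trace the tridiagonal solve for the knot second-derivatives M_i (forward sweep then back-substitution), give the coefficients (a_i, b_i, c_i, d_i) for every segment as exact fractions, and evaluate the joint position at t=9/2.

Δ: Δ0=1, Δ1=-3/2, Δ2=2, Δ3=-7/3
row 1: diag=10, rhs=-15; c'=1/5, d'=-3/2
row 2: denom=8−2·1/5=38/5; d'=(21−2·-3/2)/(38/5)=60/19
row 3: denom=10−2·5/19=180/19; d'=(-26−2·60/19)/(180/19)=-307/90
back: M3=-307/90
back: M2=60/19−5/19·-307/90=73/18
back: M1=-3/2−1/5·73/18=-104/45
M: M0=0, M1=-104/45, M2=73/18, M3=-307/90, M4=0
seg 0: a=0, c=M0/2=0, d=(M1−M0)/(6·3)=-52/405, b=Δ0−h0·(2M0+M1)/6=97/45
seg 1: a=3, c=M1/2=-52/45, d=(M2−M1)/(6·2)=191/360, b=Δ1−h1·(2M1+M2)/6=-59/45
seg 2: a=0, c=M2/2=73/36, d=(M3−M2)/(6·2)=-28/45, b=Δ2−h2·(2M2+M3)/6=13/30
seg 3: a=4, c=M3/2=-307/180, d=(M4−M3)/(6·3)=307/1620, b=Δ3−h3·(2M3+M4)/6=97/90
t_q=9/2 → seg 1, τ=3/2; S=3+-59/45·τ+-52/45·τ²+191/360·τ³=43/192

  seg 0: a=0 b=97/45 c=0 d=-52/405
  seg 1: a=3 b=-59/45 c=-52/45 d=191/360
  seg 2: a=0 b=13/30 c=73/36 d=-28/45
  seg 3: a=4 b=97/90 c=-307/180 d=307/1620
S(9/2) = 43/192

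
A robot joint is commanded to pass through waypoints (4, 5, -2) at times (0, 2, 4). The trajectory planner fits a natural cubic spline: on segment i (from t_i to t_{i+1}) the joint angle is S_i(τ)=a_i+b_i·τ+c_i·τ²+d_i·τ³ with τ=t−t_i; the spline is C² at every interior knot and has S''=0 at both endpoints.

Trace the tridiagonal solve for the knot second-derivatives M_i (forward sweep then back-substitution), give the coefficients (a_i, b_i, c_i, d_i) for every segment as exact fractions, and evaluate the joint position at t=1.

Δ: Δ0=1/2, Δ1=-7/2
row 1: diag=8, rhs=-24; c'=1/4, d'=-3
back: M1=-3
M: M0=0, M1=-3, M2=0
seg 0: a=4, c=M0/2=0, d=(M1−M0)/(6·2)=-1/4, b=Δ0−h0·(2M0+M1)/6=3/2
seg 1: a=5, c=M1/2=-3/2, d=(M2−M1)/(6·2)=1/4, b=Δ1−h1·(2M1+M2)/6=-3/2
t_q=1 → seg 0, τ=1; S=4+3/2·τ+0·τ²+-1/4·τ³=21/4

  seg 0: a=4 b=3/2 c=0 d=-1/4
  seg 1: a=5 b=-3/2 c=-3/2 d=1/4
S(1) = 21/4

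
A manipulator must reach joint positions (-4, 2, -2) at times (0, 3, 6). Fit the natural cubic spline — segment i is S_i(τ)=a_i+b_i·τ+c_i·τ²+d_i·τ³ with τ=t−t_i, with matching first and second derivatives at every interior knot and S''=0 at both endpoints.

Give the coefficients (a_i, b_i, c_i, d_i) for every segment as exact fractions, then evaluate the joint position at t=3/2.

Δ: Δ0=2, Δ1=-4/3
row 1: diag=12, rhs=-20; c'=1/4, d'=-5/3
back: M1=-5/3
M: M0=0, M1=-5/3, M2=0
seg 0: a=-4, c=M0/2=0, d=(M1−M0)/(6·3)=-5/54, b=Δ0−h0·(2M0+M1)/6=17/6
seg 1: a=2, c=M1/2=-5/6, d=(M2−M1)/(6·3)=5/54, b=Δ1−h1·(2M1+M2)/6=1/3
t_q=3/2 → seg 0, τ=3/2; S=-4+17/6·τ+0·τ²+-5/54·τ³=-1/16

  seg 0: a=-4 b=17/6 c=0 d=-5/54
  seg 1: a=2 b=1/3 c=-5/6 d=5/54
S(3/2) = -1/16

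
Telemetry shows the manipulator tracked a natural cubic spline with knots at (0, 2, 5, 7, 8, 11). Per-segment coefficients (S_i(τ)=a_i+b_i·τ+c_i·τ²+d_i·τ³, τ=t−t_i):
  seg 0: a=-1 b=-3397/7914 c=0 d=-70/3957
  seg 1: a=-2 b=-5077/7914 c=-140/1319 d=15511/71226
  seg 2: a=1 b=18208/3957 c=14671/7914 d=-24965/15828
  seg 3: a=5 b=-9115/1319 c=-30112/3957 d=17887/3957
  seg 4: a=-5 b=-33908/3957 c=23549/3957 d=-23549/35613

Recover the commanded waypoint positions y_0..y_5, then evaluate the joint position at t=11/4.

y_0=-1 y_1=-2 y_2=1 y_3=5 y_4=-5 y_5=5
S(11/4) = -413465/168832

y_0 = S_0(0) = a_0 = -1
y_1 = S_1(0) = a_1 = -2
y_2 = S_2(0) = a_2 = 1
y_3 = S_3(0) = a_3 = 5
y_4 = S_4(0) = a_4 = -5
y_5 = S_4(3) = 5
t_q=11/4 is in segment 1 (τ=3/4); S_1(τ)=-413465/168832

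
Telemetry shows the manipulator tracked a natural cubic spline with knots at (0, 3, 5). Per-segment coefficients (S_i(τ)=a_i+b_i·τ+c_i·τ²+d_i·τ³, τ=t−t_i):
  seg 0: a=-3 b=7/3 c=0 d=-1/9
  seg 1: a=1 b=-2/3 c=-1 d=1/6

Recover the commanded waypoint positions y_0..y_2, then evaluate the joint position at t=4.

y_0 = S_0(0) = a_0 = -3
y_1 = S_1(0) = a_1 = 1
y_2 = S_1(2) = -3
t_q=4 is in segment 1 (τ=1); S_1(τ)=-1/2

y_0=-3 y_1=1 y_2=-3
S(4) = -1/2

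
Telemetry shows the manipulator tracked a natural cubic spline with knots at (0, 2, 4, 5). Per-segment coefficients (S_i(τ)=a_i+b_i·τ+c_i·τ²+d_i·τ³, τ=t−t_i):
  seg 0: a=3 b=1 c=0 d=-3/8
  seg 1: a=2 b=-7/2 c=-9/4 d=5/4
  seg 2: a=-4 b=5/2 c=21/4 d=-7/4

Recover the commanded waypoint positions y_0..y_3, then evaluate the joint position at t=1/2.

y_0=3 y_1=2 y_2=-4 y_3=2
S(1/2) = 221/64

y_0 = S_0(0) = a_0 = 3
y_1 = S_1(0) = a_1 = 2
y_2 = S_2(0) = a_2 = -4
y_3 = S_2(1) = 2
t_q=1/2 is in segment 0 (τ=1/2); S_0(τ)=221/64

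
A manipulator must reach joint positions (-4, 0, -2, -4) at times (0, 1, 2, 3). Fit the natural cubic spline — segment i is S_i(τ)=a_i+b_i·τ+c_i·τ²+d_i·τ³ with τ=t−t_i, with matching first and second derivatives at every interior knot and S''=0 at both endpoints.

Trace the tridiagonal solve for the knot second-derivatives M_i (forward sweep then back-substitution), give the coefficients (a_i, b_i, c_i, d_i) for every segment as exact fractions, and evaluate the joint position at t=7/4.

  seg 0: a=-4 b=28/5 c=0 d=-8/5
  seg 1: a=0 b=4/5 c=-24/5 d=2
  seg 2: a=-2 b=-14/5 c=6/5 d=-2/5
S(7/4) = -201/160

Δ: Δ0=4, Δ1=-2, Δ2=-2
row 1: diag=4, rhs=-36; c'=1/4, d'=-9
row 2: denom=4−1·1/4=15/4; d'=(0−1·-9)/(15/4)=12/5
back: M2=12/5
back: M1=-9−1/4·12/5=-48/5
M: M0=0, M1=-48/5, M2=12/5, M3=0
seg 0: a=-4, c=M0/2=0, d=(M1−M0)/(6·1)=-8/5, b=Δ0−h0·(2M0+M1)/6=28/5
seg 1: a=0, c=M1/2=-24/5, d=(M2−M1)/(6·1)=2, b=Δ1−h1·(2M1+M2)/6=4/5
seg 2: a=-2, c=M2/2=6/5, d=(M3−M2)/(6·1)=-2/5, b=Δ2−h2·(2M2+M3)/6=-14/5
t_q=7/4 → seg 1, τ=3/4; S=0+4/5·τ+-24/5·τ²+2·τ³=-201/160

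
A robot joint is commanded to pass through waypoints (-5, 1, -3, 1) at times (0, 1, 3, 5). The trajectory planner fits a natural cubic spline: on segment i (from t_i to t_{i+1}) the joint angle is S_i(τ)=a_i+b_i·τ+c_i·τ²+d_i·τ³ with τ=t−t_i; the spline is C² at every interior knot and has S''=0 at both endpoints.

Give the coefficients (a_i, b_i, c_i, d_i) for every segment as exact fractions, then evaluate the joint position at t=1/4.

  seg 0: a=-5 b=84/11 c=0 d=-18/11
  seg 1: a=1 b=30/11 c=-54/11 d=14/11
  seg 2: a=-3 b=-18/11 c=30/11 d=-5/11
S(1/4) = -1097/352

Δ: Δ0=6, Δ1=-2, Δ2=2
row 1: diag=6, rhs=-48; c'=1/3, d'=-8
row 2: denom=8−2·1/3=22/3; d'=(24−2·-8)/(22/3)=60/11
back: M2=60/11
back: M1=-8−1/3·60/11=-108/11
M: M0=0, M1=-108/11, M2=60/11, M3=0
seg 0: a=-5, c=M0/2=0, d=(M1−M0)/(6·1)=-18/11, b=Δ0−h0·(2M0+M1)/6=84/11
seg 1: a=1, c=M1/2=-54/11, d=(M2−M1)/(6·2)=14/11, b=Δ1−h1·(2M1+M2)/6=30/11
seg 2: a=-3, c=M2/2=30/11, d=(M3−M2)/(6·2)=-5/11, b=Δ2−h2·(2M2+M3)/6=-18/11
t_q=1/4 → seg 0, τ=1/4; S=-5+84/11·τ+0·τ²+-18/11·τ³=-1097/352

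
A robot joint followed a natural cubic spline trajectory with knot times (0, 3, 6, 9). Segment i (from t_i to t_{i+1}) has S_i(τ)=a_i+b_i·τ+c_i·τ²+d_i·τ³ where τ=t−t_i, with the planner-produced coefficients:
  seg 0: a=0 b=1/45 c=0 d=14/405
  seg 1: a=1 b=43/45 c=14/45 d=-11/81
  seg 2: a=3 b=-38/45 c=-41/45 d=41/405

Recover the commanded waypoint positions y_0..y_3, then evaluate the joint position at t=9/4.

y_0=0 y_1=1 y_2=3 y_3=-5
S(9/4) = 71/160

y_0 = S_0(0) = a_0 = 0
y_1 = S_1(0) = a_1 = 1
y_2 = S_2(0) = a_2 = 3
y_3 = S_2(3) = -5
t_q=9/4 is in segment 0 (τ=9/4); S_0(τ)=71/160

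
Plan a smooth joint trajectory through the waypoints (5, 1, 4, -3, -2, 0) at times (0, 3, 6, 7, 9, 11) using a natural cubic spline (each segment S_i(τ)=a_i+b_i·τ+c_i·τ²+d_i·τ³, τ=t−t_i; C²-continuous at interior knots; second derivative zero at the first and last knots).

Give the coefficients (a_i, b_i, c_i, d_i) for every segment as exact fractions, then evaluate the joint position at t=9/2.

Δ: Δ0=-4/3, Δ1=1, Δ2=-7, Δ3=1/2, Δ4=1
row 1: diag=12, rhs=14; c'=1/4, d'=7/6
row 2: denom=8−3·1/4=29/4; d'=(-48−3·7/6)/(29/4)=-206/29
row 3: denom=6−1·4/29=170/29; d'=(45−1·-206/29)/(170/29)=1511/170
row 4: denom=8−2·29/85=622/85; d'=(3−2·1511/170)/(622/85)=-628/311
back: M4=-628/311
back: M3=1511/170−29/85·-628/311=5957/622
back: M2=-206/29−4/29·5957/622=-2620/311
back: M1=7/6−1/4·-2620/311=6107/1866
M: M0=0, M1=6107/1866, M2=-2620/311, M3=5957/622, M4=-628/311, M5=0
seg 0: a=5, c=M0/2=0, d=(M1−M0)/(6·3)=6107/33588, b=Δ0−h0·(2M0+M1)/6=-11083/3732
seg 1: a=1, c=M1/2=6107/3732, d=(M2−M1)/(6·3)=-21827/33588, b=Δ1−h1·(2M1+M2)/6=3619/1866
seg 2: a=4, c=M2/2=-1310/311, d=(M3−M2)/(6·1)=11197/3732, b=Δ2−h2·(2M2+M3)/6=-21601/3732
seg 3: a=-3, c=M3/2=5957/1244, d=(M4−M3)/(6·2)=-7213/7464, b=Δ3−h3·(2M3+M4)/6=-9725/1866
seg 4: a=-2, c=M4/2=-314/311, d=(M5−M4)/(6·2)=157/933, b=Δ4−h4·(2M4+M5)/6=2189/933
t_q=9/2 → seg 1, τ=3/2; S=1+3619/1866·τ+6107/3732·τ²+-21827/33588·τ³=53719/9952

  seg 0: a=5 b=-11083/3732 c=0 d=6107/33588
  seg 1: a=1 b=3619/1866 c=6107/3732 d=-21827/33588
  seg 2: a=4 b=-21601/3732 c=-1310/311 d=11197/3732
  seg 3: a=-3 b=-9725/1866 c=5957/1244 d=-7213/7464
  seg 4: a=-2 b=2189/933 c=-314/311 d=157/933
S(9/2) = 53719/9952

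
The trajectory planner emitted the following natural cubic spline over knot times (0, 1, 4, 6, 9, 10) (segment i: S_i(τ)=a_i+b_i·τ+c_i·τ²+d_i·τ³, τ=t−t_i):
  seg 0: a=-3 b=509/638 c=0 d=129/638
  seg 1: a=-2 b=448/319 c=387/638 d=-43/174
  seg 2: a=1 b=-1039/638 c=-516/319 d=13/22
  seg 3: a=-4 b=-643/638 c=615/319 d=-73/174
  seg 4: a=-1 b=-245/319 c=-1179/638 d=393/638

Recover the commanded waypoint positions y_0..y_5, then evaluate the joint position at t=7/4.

y_0 = S_0(0) = a_0 = -3
y_1 = S_1(0) = a_1 = -2
y_2 = S_2(0) = a_2 = 1
y_3 = S_3(0) = a_3 = -4
y_4 = S_4(0) = a_4 = -1
y_5 = S_4(1) = -3
t_q=7/4 is in segment 1 (τ=3/4); S_1(τ)=-28981/40832

y_0=-3 y_1=-2 y_2=1 y_3=-4 y_4=-1 y_5=-3
S(7/4) = -28981/40832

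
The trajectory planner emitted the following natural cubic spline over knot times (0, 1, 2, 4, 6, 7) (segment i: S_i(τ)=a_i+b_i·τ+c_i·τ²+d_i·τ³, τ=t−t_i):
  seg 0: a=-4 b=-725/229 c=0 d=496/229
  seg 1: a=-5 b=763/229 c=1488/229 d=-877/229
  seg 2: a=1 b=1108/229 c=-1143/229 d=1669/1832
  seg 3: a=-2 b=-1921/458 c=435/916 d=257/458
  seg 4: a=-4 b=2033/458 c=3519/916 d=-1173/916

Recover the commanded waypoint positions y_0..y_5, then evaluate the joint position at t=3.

y_0=-4 y_1=-5 y_2=1 y_3=-2 y_4=-4 y_5=3
S(3) = 3221/1832

y_0 = S_0(0) = a_0 = -4
y_1 = S_1(0) = a_1 = -5
y_2 = S_2(0) = a_2 = 1
y_3 = S_3(0) = a_3 = -2
y_4 = S_4(0) = a_4 = -4
y_5 = S_4(1) = 3
t_q=3 is in segment 2 (τ=1); S_2(τ)=3221/1832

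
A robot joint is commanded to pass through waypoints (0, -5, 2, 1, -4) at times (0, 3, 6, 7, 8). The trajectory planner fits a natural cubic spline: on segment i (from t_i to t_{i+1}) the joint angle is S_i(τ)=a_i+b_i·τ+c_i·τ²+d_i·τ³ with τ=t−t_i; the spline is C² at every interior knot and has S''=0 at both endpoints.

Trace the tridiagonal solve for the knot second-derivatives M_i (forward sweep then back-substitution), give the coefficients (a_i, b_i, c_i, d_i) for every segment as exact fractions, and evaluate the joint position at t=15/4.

  seg 0: a=0 b=-127/42 c=0 d=19/126
  seg 1: a=-5 b=22/21 c=19/14 d=-13/42
  seg 2: a=2 b=5/6 c=-10/7 d=-17/42
  seg 3: a=1 b=-68/21 c=-37/14 d=37/42
S(15/4) = -3209/896

Δ: Δ0=-5/3, Δ1=7/3, Δ2=-1, Δ3=-5
row 1: diag=12, rhs=24; c'=1/4, d'=2
row 2: denom=8−3·1/4=29/4; d'=(-20−3·2)/(29/4)=-104/29
row 3: denom=4−1·4/29=112/29; d'=(-24−1·-104/29)/(112/29)=-37/7
back: M3=-37/7
back: M2=-104/29−4/29·-37/7=-20/7
back: M1=2−1/4·-20/7=19/7
M: M0=0, M1=19/7, M2=-20/7, M3=-37/7, M4=0
seg 0: a=0, c=M0/2=0, d=(M1−M0)/(6·3)=19/126, b=Δ0−h0·(2M0+M1)/6=-127/42
seg 1: a=-5, c=M1/2=19/14, d=(M2−M1)/(6·3)=-13/42, b=Δ1−h1·(2M1+M2)/6=22/21
seg 2: a=2, c=M2/2=-10/7, d=(M3−M2)/(6·1)=-17/42, b=Δ2−h2·(2M2+M3)/6=5/6
seg 3: a=1, c=M3/2=-37/14, d=(M4−M3)/(6·1)=37/42, b=Δ3−h3·(2M3+M4)/6=-68/21
t_q=15/4 → seg 1, τ=3/4; S=-5+22/21·τ+19/14·τ²+-13/42·τ³=-3209/896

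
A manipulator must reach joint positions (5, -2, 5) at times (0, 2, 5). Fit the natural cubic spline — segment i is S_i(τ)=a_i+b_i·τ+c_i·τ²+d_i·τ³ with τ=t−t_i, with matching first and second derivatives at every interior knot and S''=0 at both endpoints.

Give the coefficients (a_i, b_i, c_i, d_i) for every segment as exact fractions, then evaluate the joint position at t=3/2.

Δ: Δ0=-7/2, Δ1=7/3
row 1: diag=10, rhs=35; c'=3/10, d'=7/2
back: M1=7/2
M: M0=0, M1=7/2, M2=0
seg 0: a=5, c=M0/2=0, d=(M1−M0)/(6·2)=7/24, b=Δ0−h0·(2M0+M1)/6=-14/3
seg 1: a=-2, c=M1/2=7/4, d=(M2−M1)/(6·3)=-7/36, b=Δ1−h1·(2M1+M2)/6=-7/6
t_q=3/2 → seg 0, τ=3/2; S=5+-14/3·τ+0·τ²+7/24·τ³=-65/64

  seg 0: a=5 b=-14/3 c=0 d=7/24
  seg 1: a=-2 b=-7/6 c=7/4 d=-7/36
S(3/2) = -65/64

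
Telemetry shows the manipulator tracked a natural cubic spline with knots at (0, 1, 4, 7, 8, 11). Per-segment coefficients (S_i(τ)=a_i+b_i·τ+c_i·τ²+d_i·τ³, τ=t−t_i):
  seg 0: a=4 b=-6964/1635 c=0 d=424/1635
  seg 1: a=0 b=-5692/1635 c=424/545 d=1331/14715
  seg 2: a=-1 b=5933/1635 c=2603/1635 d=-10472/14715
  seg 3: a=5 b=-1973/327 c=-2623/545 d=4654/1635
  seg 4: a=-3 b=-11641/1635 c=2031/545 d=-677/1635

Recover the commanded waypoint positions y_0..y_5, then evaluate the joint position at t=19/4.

y_0 = S_0(0) = a_0 = 4
y_1 = S_1(0) = a_1 = 0
y_2 = S_2(0) = a_2 = -1
y_3 = S_3(0) = a_3 = 5
y_4 = S_4(0) = a_4 = -3
y_5 = S_4(3) = -2
t_q=19/4 is in segment 2 (τ=3/4); S_2(τ)=20203/8720

y_0=4 y_1=0 y_2=-1 y_3=5 y_4=-3 y_5=-2
S(19/4) = 20203/8720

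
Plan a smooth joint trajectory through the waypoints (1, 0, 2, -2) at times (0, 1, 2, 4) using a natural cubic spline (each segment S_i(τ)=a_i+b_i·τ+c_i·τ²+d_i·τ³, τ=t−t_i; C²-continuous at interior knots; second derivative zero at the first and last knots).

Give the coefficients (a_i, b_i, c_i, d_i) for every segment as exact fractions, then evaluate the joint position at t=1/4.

  seg 0: a=1 b=-45/23 c=0 d=22/23
  seg 1: a=0 b=21/23 c=66/23 d=-41/23
  seg 2: a=2 b=30/23 c=-57/23 d=19/46
S(1/4) = 387/736

Δ: Δ0=-1, Δ1=2, Δ2=-2
row 1: diag=4, rhs=18; c'=1/4, d'=9/2
row 2: denom=6−1·1/4=23/4; d'=(-24−1·9/2)/(23/4)=-114/23
back: M2=-114/23
back: M1=9/2−1/4·-114/23=132/23
M: M0=0, M1=132/23, M2=-114/23, M3=0
seg 0: a=1, c=M0/2=0, d=(M1−M0)/(6·1)=22/23, b=Δ0−h0·(2M0+M1)/6=-45/23
seg 1: a=0, c=M1/2=66/23, d=(M2−M1)/(6·1)=-41/23, b=Δ1−h1·(2M1+M2)/6=21/23
seg 2: a=2, c=M2/2=-57/23, d=(M3−M2)/(6·2)=19/46, b=Δ2−h2·(2M2+M3)/6=30/23
t_q=1/4 → seg 0, τ=1/4; S=1+-45/23·τ+0·τ²+22/23·τ³=387/736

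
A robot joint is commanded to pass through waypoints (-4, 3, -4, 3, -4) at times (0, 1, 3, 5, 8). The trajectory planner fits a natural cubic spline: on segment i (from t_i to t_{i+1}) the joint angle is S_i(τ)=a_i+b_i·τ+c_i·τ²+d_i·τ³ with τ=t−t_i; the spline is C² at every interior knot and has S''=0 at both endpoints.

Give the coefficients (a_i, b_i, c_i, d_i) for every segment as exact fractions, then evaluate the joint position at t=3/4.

  seg 0: a=-4 b=2905/312 c=0 d=-721/312
  seg 1: a=3 b=371/156 c=-721/104 d=623/312
  seg 2: a=-4 b=-217/156 c=525/104 d=-203/156
  seg 3: a=3 b=497/156 c=-287/104 d=287/936
S(3/4) = 13367/6656

Δ: Δ0=7, Δ1=-7/2, Δ2=7/2, Δ3=-7/3
row 1: diag=6, rhs=-63; c'=1/3, d'=-21/2
row 2: denom=8−2·1/3=22/3; d'=(42−2·-21/2)/(22/3)=189/22
row 3: denom=10−2·3/11=104/11; d'=(-35−2·189/22)/(104/11)=-287/52
back: M3=-287/52
back: M2=189/22−3/11·-287/52=525/52
back: M1=-21/2−1/3·525/52=-721/52
M: M0=0, M1=-721/52, M2=525/52, M3=-287/52, M4=0
seg 0: a=-4, c=M0/2=0, d=(M1−M0)/(6·1)=-721/312, b=Δ0−h0·(2M0+M1)/6=2905/312
seg 1: a=3, c=M1/2=-721/104, d=(M2−M1)/(6·2)=623/312, b=Δ1−h1·(2M1+M2)/6=371/156
seg 2: a=-4, c=M2/2=525/104, d=(M3−M2)/(6·2)=-203/156, b=Δ2−h2·(2M2+M3)/6=-217/156
seg 3: a=3, c=M3/2=-287/104, d=(M4−M3)/(6·3)=287/936, b=Δ3−h3·(2M3+M4)/6=497/156
t_q=3/4 → seg 0, τ=3/4; S=-4+2905/312·τ+0·τ²+-721/312·τ³=13367/6656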